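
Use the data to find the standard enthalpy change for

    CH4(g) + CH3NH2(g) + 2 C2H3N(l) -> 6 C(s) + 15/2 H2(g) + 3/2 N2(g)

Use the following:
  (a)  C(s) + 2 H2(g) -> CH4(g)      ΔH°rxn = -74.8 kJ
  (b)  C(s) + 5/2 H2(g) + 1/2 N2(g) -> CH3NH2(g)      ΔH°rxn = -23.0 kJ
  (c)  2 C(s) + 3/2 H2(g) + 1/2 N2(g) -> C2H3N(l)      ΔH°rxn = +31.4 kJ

ΔH°rxn = 35.0 kJ

(a) reversed (reverse to put CH4(g) on the reactant side): +74.8 kJ
(b) reversed (reverse to put CH3NH2(g) on the reactant side): +23.0 kJ
(c) reversed and × 2 (C2H3N(l) must end up as a reactant; ×2 to match 2 C2H3N(l) in the target): (-2)·(+31.4) = -62.8 kJ
By Hess's law, ΔH°rxn = (+74.8) + (+23.0) + (-62.8) = 35.0 kJ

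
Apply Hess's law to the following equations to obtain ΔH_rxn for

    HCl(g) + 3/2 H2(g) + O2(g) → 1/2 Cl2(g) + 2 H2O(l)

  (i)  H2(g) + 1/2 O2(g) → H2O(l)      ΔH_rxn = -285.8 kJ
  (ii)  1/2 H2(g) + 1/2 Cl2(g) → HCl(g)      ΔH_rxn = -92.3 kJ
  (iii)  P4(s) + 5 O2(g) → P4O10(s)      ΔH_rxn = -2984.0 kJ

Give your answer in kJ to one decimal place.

ΔH_rxn = -479.3 kJ

(i) × 2: (2)·(-285.8) = -571.6 kJ
(ii) reversed: +92.3 kJ
(iii): not needed.
Combining the equations, ΔH_rxn = (-571.6) + (+92.3) = -479.3 kJ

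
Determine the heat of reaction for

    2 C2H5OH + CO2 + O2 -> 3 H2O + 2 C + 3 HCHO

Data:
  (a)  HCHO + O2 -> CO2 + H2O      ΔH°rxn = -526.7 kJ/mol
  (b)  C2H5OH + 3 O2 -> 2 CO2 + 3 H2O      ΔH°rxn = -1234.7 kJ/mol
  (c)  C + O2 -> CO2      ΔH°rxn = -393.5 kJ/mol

ΔH°rxn = -102.3 kJ/mol

(a) reversed and × 3 (HCHO must end up as a product; scale by 3 for the 3 HCHO): (-3)·(-526.7) = +1580.1 kJ/mol
(b) × 2 (×2 to match 2 C2H5OH in the target): (2)·(-1234.7) = -2469.4 kJ/mol
(c) reversed and × 2 (C must end up as a product; scale by 2 for the 2 C): (-2)·(-393.5) = +787.0 kJ/mol
By Hess's law, ΔH°rxn = (+1580.1) + (-2469.4) + (+787.0) = -102.3 kJ/mol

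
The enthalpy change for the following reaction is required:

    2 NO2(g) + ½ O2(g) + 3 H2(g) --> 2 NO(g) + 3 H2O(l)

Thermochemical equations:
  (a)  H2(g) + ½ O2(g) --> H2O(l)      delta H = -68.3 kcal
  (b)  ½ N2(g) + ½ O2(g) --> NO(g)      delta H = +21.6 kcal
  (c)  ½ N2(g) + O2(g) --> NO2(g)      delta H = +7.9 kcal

(a) × 3: (3)·(-68.3) = -204.9 kcal
(b) × 2: (2)·(+21.6) = +43.2 kcal
(c) reversed and × 2: (-2)·(+7.9) = -15.8 kcal
Summing the manipulated equations, delta H = (3)·(-68.3) + (2)·(+21.6) + (-2)·(+7.9) = -177.5 kcal

delta H = -177.5 kcal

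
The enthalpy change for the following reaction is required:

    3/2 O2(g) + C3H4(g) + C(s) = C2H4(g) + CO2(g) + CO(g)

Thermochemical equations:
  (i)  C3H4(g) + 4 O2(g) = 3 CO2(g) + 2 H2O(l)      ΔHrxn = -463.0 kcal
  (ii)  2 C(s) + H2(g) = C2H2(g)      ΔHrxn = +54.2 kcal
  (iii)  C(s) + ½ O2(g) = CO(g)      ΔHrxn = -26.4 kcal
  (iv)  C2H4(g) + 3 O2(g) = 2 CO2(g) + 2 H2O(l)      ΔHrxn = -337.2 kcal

(i) as written: -463.0 kcal
(ii): not needed.
(iii) as written: -26.4 kcal
(iv) reversed: +337.2 kcal
ΔHrxn = (1)·(-463.0) + (1)·(-26.4) + (-1)·(-337.2) = -152.2 kcal

ΔHrxn = -152.2 kcal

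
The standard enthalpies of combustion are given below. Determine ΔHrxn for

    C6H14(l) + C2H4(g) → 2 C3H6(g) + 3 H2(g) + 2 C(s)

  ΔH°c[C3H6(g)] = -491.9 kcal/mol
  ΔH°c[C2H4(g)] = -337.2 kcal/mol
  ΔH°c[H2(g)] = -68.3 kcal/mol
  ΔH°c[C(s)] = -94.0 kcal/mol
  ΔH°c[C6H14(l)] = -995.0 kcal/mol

ΔHrxn = 44.5 kcal/mol

With combustion enthalpies, reactants minus products:
= [1·(-995.0) + 1·(-337.2)] − [2·(-491.9) + 3·(-68.3) + 2·(-94.0)]
= 44.5 kcal/mol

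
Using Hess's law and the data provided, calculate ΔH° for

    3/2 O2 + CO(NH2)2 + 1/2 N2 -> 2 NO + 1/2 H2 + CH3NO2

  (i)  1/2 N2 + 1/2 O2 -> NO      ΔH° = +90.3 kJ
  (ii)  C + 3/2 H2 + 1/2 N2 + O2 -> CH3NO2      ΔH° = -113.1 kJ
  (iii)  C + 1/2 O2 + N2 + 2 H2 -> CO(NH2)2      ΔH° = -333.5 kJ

ΔH° = 401.0 kJ

(i) × 2: (2)·(+90.3) = +180.6 kJ
(ii) as written: -113.1 kJ
(iii) reversed: +333.5 kJ
By Hess's law, ΔH° = (2)·(+90.3) + (1)·(-113.1) + (-1)·(-333.5) = 401.0 kJ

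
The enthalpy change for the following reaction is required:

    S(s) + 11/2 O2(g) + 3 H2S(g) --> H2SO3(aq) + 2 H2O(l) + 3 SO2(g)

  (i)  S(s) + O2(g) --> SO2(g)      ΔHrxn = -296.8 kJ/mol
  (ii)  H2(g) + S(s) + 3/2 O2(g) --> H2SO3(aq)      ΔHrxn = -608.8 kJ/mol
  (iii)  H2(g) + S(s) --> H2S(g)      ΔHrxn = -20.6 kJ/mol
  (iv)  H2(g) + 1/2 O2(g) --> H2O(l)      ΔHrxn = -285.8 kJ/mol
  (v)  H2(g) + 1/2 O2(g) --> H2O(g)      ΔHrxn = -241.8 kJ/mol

ΔHrxn = -2009.0 kJ/mol

(i) × 3: (3)·(-296.8) = -890.4 kJ/mol
(ii) as written: -608.8 kJ/mol
(iii) reversed and × 3: (-3)·(-20.6) = +61.8 kJ/mol
(iv) × 2: (2)·(-285.8) = -571.6 kJ/mol
(v): not needed.
Summing the manipulated equations, ΔHrxn = (-890.4) + (-608.8) + (+61.8) + (-571.6) = -2009.0 kJ/mol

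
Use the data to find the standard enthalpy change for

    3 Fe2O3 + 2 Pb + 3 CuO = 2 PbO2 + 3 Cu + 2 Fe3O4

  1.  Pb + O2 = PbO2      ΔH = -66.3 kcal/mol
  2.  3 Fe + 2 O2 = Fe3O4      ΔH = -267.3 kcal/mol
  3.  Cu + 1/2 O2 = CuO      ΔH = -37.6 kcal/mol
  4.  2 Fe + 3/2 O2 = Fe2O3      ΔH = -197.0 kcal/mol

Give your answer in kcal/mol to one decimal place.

ΔH = 36.6 kcal/mol

eq. 1 × 2: (2)·(-66.3) = -132.6 kcal/mol
eq. 2 × 2: (2)·(-267.3) = -534.6 kcal/mol
eq. 3 reversed and × 3: (-3)·(-37.6) = +112.8 kcal/mol
eq. 4 reversed and × 3: (-3)·(-197.0) = +591.0 kcal/mol
ΔH = (-132.6) + (-534.6) + (+112.8) + (+591.0) = 36.6 kcal/mol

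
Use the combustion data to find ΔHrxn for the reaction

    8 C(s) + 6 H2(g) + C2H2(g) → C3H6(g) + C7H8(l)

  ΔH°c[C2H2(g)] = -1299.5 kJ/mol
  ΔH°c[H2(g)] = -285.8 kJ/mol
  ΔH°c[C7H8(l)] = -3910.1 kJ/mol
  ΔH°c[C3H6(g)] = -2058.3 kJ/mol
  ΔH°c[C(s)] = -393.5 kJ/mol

Using ΔH = Σ nΔHc°(reactants) − Σ nΔHc°(products):
= [8·(-393.5) + 6·(-285.8) + 1·(-1299.5)] − [1·(-2058.3) + 1·(-3910.1)]
= -193.9 kJ/mol

ΔHrxn = -193.9 kJ/mol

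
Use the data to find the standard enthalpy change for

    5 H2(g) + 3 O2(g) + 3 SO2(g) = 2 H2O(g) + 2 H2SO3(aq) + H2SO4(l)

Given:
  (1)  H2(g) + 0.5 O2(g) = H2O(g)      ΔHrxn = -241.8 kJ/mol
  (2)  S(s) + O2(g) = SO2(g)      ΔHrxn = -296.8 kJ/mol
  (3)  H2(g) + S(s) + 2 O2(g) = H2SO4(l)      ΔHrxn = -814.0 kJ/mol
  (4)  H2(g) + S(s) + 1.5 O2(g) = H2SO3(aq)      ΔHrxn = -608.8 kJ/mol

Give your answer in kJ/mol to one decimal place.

ΔHrxn = -1624.8 kJ/mol

(1) × 2: (2)·(-241.8) = -483.6 kJ/mol
(2) reversed and × 3: (-3)·(-296.8) = +890.4 kJ/mol
(3) as written: -814.0 kJ/mol
(4) × 2: (2)·(-608.8) = -1217.6 kJ/mol
Combining the equations, ΔHrxn = (-483.6) + (+890.4) + (-814.0) + (-1217.6) = -1624.8 kJ/mol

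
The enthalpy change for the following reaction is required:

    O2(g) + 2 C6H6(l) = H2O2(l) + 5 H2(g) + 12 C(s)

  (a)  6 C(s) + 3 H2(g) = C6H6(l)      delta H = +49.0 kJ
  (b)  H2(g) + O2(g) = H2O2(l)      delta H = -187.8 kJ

(a) reversed and × 2 (C6H6(l) must end up as a reactant; scale by 2 for the 2 C6H6(l)): (-2)·(+49.0) = -98.0 kJ
(b) as written (H2O2(l) already on the product side): -187.8 kJ
Since enthalpy is a state function, delta H = (-98.0) + (-187.8) = -285.8 kJ

delta H = -285.8 kJ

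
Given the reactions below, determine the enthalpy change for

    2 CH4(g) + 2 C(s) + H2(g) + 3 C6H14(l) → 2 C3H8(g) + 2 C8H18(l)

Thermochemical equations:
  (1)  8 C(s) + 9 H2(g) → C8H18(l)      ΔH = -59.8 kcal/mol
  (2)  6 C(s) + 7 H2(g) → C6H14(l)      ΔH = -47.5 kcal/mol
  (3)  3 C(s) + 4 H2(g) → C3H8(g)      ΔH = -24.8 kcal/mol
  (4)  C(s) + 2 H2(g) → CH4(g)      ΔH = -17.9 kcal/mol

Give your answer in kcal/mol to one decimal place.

(1) × 2: (2)·(-59.8) = -119.6 kcal/mol
(2) reversed and × 3: (-3)·(-47.5) = +142.5 kcal/mol
(3) × 2: (2)·(-24.8) = -49.6 kcal/mol
(4) reversed and × 2: (-2)·(-17.9) = +35.8 kcal/mol
Summing the manipulated equations, ΔH = (-119.6) + (+142.5) + (-49.6) + (+35.8) = 9.1 kcal/mol

ΔH = 9.1 kcal/mol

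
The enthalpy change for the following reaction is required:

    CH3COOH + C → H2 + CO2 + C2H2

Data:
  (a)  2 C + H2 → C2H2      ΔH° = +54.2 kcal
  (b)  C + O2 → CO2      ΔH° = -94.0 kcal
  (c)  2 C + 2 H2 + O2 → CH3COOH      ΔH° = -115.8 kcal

(a) as written: +54.2 kcal
(b) as written: -94.0 kcal
(c) reversed: +115.8 kcal
Summing the manipulated equations, ΔH° = (+54.2) + (-94.0) + (+115.8) = 76.0 kcal

ΔH° = 76.0 kcal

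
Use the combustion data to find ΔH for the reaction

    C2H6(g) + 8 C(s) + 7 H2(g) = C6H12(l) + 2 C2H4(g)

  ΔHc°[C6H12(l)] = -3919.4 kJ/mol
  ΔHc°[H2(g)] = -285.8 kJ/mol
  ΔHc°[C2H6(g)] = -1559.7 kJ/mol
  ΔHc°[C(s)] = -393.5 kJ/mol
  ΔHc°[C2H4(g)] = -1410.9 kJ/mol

Using ΔH = Σ nΔHc°(reactants) − Σ nΔHc°(products):
= [1·(-1559.7) + 8·(-393.5) + 7·(-285.8)] − [1·(-3919.4) + 2·(-1410.9)]
= 32.9 kJ/mol

ΔH = 32.9 kJ/mol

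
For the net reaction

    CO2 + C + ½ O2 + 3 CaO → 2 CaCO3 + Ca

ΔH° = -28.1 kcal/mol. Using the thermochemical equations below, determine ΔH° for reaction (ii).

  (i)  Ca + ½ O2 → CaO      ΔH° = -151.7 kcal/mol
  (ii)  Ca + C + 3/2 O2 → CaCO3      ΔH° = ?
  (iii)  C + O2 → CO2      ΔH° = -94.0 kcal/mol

ΔH° = -288.6 kcal/mol

(i) reversed and × 3: (-3)·(-151.7) = +455.1 kcal/mol
(ii) × 2: contributes 2·x
(iii) reversed: +94.0 kcal/mol
-28.1 = (+455.1) + (+94.0) + 2·x
x = (-28.1 − (+549.1)) / (2) = -288.6 kcal/mol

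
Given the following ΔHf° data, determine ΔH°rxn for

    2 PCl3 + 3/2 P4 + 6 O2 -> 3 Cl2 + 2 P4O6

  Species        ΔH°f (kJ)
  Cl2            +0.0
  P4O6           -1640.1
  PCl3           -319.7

ΔH°rxn = -2640.8 kJ

Products: 3·(+0.0) + 2·(-1640.1) = -3280.2
Reactants: 2·(-319.7) + 3/2·(+0.0) + 6·(+0.0) = -639.4
ΔH°rxn = (-3280.2) − (-639.4) = -2640.8 kJ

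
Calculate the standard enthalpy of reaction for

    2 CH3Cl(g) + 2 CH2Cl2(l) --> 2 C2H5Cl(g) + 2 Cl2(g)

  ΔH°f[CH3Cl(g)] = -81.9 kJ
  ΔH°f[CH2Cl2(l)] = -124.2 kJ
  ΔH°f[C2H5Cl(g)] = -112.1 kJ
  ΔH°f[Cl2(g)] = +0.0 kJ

ΔH°rxn = 188.0 kJ

ΔH°rxn = Σ nΔHf°(products) − Σ nΔHf°(reactants).
Products: 2·(-112.1) + 2·(+0.0) = -224.2
Reactants: 2·(-81.9) + 2·(-124.2) = -412.2
ΔH°rxn = (-224.2) − (-412.2) = 188.0 kJ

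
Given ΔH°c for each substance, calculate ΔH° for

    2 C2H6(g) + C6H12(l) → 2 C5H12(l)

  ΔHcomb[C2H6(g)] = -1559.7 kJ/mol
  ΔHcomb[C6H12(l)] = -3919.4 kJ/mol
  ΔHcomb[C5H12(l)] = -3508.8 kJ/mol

Using ΔH = Σ nΔHc°(reactants) − Σ nΔHc°(products):
= [2·(-1559.7) + 1·(-3919.4)] − [2·(-3508.8)]
= -21.2 kJ/mol

ΔH° = -21.2 kJ/mol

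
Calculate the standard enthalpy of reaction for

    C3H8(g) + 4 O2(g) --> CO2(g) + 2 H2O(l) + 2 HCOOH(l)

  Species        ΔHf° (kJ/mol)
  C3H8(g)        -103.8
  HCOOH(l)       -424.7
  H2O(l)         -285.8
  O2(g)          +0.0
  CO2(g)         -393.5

ΔH°rxn = -1710.7 kJ/mol

ΔH°rxn = Σ nΔHf°(products) − Σ nΔHf°(reactants).
Products: 1·(-393.5) + 2·(-285.8) + 2·(-424.7) = -1814.5
Reactants: 1·(-103.8) + 4·(+0.0) = -103.8
ΔH°rxn = (-1814.5) − (-103.8) = -1710.7 kJ/mol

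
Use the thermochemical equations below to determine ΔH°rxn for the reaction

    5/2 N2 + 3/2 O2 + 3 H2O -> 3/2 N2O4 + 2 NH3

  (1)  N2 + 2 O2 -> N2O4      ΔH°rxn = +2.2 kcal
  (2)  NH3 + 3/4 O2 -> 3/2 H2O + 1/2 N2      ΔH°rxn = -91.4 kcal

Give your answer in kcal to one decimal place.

(1) × 3/2: (3/2)·(+2.2) = +3.3 kcal
(2) reversed and × 2: (-2)·(-91.4) = +182.8 kcal
ΔH°rxn = (3/2)·(+2.2) + (-2)·(-91.4) = 186.1 kcal

ΔH°rxn = 186.1 kcal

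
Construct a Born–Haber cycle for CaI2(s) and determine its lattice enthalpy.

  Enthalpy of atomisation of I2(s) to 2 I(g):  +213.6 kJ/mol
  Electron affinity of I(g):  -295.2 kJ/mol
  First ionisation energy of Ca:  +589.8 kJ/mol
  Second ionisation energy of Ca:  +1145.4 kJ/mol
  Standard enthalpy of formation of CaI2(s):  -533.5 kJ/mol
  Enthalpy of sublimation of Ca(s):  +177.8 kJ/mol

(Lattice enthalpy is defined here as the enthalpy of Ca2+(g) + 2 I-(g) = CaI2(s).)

U = -2069.7 kJ/mol

ΔHf° = 1·ΔHsub + 1·(ΣIE) + 1·D(I2) + 2·EA + U
-533.5 = 1·(+177.8) + 1·(+1735.2) + 1·(+213.6) + 2·(-295.2) + U
U = -533.5 − (+1536.2) = -2069.7 kJ/mol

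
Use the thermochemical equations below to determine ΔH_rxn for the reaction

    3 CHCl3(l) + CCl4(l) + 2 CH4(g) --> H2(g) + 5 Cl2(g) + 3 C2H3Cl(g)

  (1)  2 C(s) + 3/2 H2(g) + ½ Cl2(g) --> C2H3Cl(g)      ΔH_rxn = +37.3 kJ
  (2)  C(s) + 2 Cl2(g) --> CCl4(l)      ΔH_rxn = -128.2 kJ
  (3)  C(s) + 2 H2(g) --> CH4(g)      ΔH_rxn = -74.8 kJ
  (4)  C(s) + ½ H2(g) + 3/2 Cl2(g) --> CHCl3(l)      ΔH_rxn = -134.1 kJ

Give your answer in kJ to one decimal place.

(1) × 3: (3)·(+37.3) = +111.9 kJ
(2) reversed: +128.2 kJ
(3) reversed and × 2: (-2)·(-74.8) = +149.6 kJ
(4) reversed and × 3: (-3)·(-134.1) = +402.3 kJ
ΔH_rxn = (3)·(+37.3) + (-1)·(-128.2) + (-2)·(-74.8) + (-3)·(-134.1) = 792.0 kJ

ΔH_rxn = 792.0 kJ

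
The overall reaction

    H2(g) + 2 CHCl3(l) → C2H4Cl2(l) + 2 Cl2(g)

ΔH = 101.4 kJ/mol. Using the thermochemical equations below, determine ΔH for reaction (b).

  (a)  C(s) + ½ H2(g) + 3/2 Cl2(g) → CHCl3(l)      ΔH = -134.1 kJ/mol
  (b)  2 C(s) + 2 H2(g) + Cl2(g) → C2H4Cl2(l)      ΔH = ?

(a) reversed and × 2: (-2)·(-134.1) = +268.2 kJ/mol
(b) as written: contributes x
+101.4 = (+268.2) + x
x = (+101.4 − (+268.2)) / (1) = -166.8 kJ/mol

ΔH = -166.8 kJ/mol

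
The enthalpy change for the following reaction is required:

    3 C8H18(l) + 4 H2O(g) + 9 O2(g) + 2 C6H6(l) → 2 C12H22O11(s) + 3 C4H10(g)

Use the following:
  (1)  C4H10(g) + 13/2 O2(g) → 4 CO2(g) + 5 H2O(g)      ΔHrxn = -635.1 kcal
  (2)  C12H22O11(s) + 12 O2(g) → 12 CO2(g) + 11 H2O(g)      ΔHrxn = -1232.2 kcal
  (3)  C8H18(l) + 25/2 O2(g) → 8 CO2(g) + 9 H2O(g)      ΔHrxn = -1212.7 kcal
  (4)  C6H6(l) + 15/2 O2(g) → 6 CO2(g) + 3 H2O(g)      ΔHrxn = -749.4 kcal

ΔHrxn = -767.2 kcal

(1) reversed and × 3: (-3)·(-635.1) = +1905.3 kcal
(2) reversed and × 2: (-2)·(-1232.2) = +2464.4 kcal
(3) × 3: (3)·(-1212.7) = -3638.1 kcal
(4) × 2: (2)·(-749.4) = -1498.8 kcal
Since enthalpy is a state function, ΔHrxn = (-3)·(-635.1) + (-2)·(-1232.2) + (3)·(-1212.7) + (2)·(-749.4) = -767.2 kcal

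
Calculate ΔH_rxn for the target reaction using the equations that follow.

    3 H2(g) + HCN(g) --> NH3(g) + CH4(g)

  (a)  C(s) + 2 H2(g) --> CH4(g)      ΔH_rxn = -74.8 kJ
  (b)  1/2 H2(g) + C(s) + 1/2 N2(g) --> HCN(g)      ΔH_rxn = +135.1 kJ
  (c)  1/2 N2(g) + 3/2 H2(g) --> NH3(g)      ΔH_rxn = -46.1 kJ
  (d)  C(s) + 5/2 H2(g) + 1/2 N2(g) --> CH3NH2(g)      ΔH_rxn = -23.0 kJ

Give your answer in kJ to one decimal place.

ΔH_rxn = -256.0 kJ

(a) as written: -74.8 kJ
(b) reversed: -135.1 kJ
(c) as written: -46.1 kJ
(d): not needed.
Combining the equations, ΔH_rxn = (1)·(-74.8) + (-1)·(+135.1) + (1)·(-46.1) = -256.0 kJ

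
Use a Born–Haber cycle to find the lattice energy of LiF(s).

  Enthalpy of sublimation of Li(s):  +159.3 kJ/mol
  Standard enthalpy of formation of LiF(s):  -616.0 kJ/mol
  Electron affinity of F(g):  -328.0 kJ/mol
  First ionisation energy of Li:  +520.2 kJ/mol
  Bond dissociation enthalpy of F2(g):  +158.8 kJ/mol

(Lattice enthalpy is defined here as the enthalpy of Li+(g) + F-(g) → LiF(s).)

U = -1046.9 kJ/mol

ΔHf° = 1·ΔHsub + 1·(ΣIE) + 1/2·D(F2) + 1·EA + U
-616.0 = 1·(+159.3) + 1·(+520.2) + 1/2·(+158.8) + 1·(-328.0) + U
U = -616.0 − (+430.9) = -1046.9 kJ/mol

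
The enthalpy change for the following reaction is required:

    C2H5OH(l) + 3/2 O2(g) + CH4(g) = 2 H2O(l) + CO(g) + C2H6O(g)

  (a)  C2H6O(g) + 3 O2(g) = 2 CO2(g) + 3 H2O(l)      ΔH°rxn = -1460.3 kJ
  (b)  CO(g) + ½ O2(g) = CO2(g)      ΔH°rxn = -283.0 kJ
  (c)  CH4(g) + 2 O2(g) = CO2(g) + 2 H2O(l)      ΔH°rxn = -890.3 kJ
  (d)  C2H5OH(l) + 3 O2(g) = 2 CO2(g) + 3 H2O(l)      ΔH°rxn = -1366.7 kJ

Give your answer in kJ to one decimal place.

(a) reversed (reverse to put C2H6O(g) on the product side): +1460.3 kJ
(b) reversed (reverse to put CO(g) on the product side): +283.0 kJ
(c) as written (CH4(g) already on the reactant side): -890.3 kJ
(d) as written (C2H5OH(l) already on the reactant side): -1366.7 kJ
Summing the manipulated equations, ΔH°rxn = (+1460.3) + (+283.0) + (-890.3) + (-1366.7) = -513.7 kJ

ΔH°rxn = -513.7 kJ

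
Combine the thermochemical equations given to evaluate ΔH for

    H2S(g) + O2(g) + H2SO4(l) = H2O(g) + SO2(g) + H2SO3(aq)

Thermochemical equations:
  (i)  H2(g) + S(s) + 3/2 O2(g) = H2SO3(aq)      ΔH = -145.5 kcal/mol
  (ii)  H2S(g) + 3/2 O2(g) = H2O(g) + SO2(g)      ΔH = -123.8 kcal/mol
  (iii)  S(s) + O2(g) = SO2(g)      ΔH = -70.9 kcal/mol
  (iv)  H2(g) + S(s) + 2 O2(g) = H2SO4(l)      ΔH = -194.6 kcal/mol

(i) as written: -145.5 kcal/mol
(ii) as written: -123.8 kcal/mol
(iii): not needed.
(iv) reversed: +194.6 kcal/mol
ΔH = (-145.5) + (-123.8) + (+194.6) = -74.7 kcal/mol

ΔH = -74.7 kcal/mol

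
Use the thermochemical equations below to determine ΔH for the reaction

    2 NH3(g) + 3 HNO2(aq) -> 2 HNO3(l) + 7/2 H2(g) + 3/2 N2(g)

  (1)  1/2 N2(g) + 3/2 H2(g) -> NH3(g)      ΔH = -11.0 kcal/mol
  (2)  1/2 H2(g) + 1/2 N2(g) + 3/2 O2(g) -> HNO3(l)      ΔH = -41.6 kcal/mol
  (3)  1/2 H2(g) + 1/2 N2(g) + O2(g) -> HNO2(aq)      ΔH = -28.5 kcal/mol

(1) reversed and × 2: (-2)·(-11.0) = +22.0 kcal/mol
(2) × 2: (2)·(-41.6) = -83.2 kcal/mol
(3) reversed and × 3: (-3)·(-28.5) = +85.5 kcal/mol
Since enthalpy is a state function, ΔH = (+22.0) + (-83.2) + (+85.5) = 24.3 kcal/mol

ΔH = 24.3 kcal/mol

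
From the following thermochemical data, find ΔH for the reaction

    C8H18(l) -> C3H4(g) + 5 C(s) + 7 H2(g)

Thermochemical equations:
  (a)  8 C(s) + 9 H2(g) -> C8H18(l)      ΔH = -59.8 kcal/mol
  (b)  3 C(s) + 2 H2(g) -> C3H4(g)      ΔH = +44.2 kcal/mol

(a) reversed (reverse to put C8H18(l) on the reactant side): +59.8 kcal/mol
(b) as written (C3H4(g) already on the product side): +44.2 kcal/mol
Since enthalpy is a state function, ΔH = (-1)·(-59.8) + (1)·(+44.2) = 104.0 kcal/mol

ΔH = 104.0 kcal/mol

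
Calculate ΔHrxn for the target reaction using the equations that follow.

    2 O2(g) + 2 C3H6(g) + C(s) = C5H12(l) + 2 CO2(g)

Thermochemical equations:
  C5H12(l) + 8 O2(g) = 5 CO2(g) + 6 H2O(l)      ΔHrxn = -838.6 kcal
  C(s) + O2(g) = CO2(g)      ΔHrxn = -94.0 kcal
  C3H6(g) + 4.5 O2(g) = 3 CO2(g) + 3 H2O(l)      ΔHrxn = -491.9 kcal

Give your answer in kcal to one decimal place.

equation 1 reversed: +838.6 kcal
equation 2 as written: -94.0 kcal
equation 3 × 2: (2)·(-491.9) = -983.8 kcal
By Hess's law, ΔHrxn = (+838.6) + (-94.0) + (-983.8) = -239.2 kcal

ΔHrxn = -239.2 kcal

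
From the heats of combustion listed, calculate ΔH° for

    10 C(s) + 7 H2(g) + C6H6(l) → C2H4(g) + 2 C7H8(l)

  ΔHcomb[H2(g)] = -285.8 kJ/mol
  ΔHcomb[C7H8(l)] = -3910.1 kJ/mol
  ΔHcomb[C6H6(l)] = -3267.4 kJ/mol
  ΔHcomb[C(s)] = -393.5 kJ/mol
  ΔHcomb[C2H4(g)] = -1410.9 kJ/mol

With combustion enthalpies, reactants minus products:
= [10·(-393.5) + 7·(-285.8) + 1·(-3267.4)] − [1·(-1410.9) + 2·(-3910.1)]
= 28.1 kJ/mol

ΔH° = 28.1 kJ/mol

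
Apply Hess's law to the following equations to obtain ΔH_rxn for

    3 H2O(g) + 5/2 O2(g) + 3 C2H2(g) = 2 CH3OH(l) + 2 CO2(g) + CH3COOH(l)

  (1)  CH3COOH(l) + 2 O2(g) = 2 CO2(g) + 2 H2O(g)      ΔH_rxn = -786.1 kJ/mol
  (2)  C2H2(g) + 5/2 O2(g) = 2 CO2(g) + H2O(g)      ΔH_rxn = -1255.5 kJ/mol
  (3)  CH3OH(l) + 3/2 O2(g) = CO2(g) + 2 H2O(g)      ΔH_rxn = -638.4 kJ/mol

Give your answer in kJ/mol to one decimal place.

ΔH_rxn = -1703.6 kJ/mol

(1) reversed: +786.1 kJ/mol
(2) × 3: (3)·(-1255.5) = -3766.5 kJ/mol
(3) reversed and × 2: (-2)·(-638.4) = +1276.8 kJ/mol
Since enthalpy is a state function, ΔH_rxn = (+786.1) + (-3766.5) + (+1276.8) = -1703.6 kJ/mol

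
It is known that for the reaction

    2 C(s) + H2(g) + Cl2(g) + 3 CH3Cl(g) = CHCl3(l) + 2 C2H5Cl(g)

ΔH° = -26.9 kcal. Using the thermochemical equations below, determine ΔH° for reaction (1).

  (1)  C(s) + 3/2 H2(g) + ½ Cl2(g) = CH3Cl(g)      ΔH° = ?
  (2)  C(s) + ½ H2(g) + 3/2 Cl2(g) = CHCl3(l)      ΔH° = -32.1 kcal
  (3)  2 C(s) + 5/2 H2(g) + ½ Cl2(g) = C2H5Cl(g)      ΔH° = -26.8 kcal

(1) reversed and × 3: contributes −3·x
(2) as written: -32.1 kcal
(3) × 2: (2)·(-26.8) = -53.6 kcal
-26.9 = (-32.1) + (-53.6) − 3·x
x = (-26.9 − (-85.7)) / (-3) = -19.6 kcal

ΔH° = -19.6 kcal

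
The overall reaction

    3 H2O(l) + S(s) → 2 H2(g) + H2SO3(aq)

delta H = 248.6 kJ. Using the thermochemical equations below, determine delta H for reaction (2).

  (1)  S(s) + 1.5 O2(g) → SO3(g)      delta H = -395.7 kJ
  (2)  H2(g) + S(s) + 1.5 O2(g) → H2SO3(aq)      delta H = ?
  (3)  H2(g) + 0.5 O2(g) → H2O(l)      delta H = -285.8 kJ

delta H = -608.8 kJ

(1): not needed (SO3(g) appears nowhere else).
(2) as written (H2SO3(aq) already on the product side): contributes x
(3) reversed and × 3 (reverse to put H2O(l) on the reactant side; ×3 to match 3 H2O(l) in the target): (-3)·(-285.8) = +857.4 kJ
+248.6 = (+857.4) + x
x = (+248.6 − (+857.4)) / (1) = -608.8 kJ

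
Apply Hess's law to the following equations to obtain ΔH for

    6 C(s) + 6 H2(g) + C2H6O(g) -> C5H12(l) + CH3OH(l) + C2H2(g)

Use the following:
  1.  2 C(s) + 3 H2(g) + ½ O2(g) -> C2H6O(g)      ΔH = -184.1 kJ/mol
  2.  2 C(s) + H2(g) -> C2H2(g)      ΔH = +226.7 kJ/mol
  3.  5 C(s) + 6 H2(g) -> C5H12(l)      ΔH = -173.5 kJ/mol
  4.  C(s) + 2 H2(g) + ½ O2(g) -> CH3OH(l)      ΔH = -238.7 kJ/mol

ΔH = -1.4 kJ/mol

eq. 1 reversed: +184.1 kJ/mol
eq. 2 as written: +226.7 kJ/mol
eq. 3 as written: -173.5 kJ/mol
eq. 4 as written: -238.7 kJ/mol
ΔH = (+184.1) + (+226.7) + (-173.5) + (-238.7) = -1.4 kJ/mol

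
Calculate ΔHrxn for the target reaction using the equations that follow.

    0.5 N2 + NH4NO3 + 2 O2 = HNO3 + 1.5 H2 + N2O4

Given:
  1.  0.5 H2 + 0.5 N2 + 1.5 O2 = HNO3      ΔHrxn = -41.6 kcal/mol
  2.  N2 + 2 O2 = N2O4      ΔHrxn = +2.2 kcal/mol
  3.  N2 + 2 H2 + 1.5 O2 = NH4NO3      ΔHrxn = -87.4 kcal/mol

eq. 1 as written (HNO3 already on the product side): -41.6 kcal/mol
eq. 2 as written (N2O4 already on the product side): +2.2 kcal/mol
eq. 3 reversed (NH4NO3 must end up as a reactant): +87.4 kcal/mol
By Hess's law, ΔHrxn = (1)·(-41.6) + (1)·(+2.2) + (-1)·(-87.4) = 48.0 kcal/mol

ΔHrxn = 48.0 kcal/mol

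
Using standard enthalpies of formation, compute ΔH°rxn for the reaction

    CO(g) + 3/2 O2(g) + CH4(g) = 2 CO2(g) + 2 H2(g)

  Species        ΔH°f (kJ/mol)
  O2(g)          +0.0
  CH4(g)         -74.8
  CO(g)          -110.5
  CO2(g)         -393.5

ΔH°rxn = Σ nΔHf°(products) − Σ nΔHf°(reactants).
Products: 2·(-393.5) + 2·(+0.0) = -787.0
Reactants: 1·(-110.5) + 3/2·(+0.0) + 1·(-74.8) = -185.3
ΔH°rxn = (-787.0) − (-185.3) = -601.7 kJ/mol

ΔH°rxn = -601.7 kJ/mol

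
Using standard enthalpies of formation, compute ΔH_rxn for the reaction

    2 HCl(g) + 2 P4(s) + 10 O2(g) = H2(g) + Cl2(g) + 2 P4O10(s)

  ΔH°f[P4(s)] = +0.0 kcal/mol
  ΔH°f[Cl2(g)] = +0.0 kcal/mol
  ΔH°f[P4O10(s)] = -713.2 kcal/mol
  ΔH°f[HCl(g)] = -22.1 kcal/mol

ΔH°rxn = Σ nΔHf°(products) − Σ nΔHf°(reactants).
Products: 1·(+0.0) + 1·(+0.0) + 2·(-713.2) = -1426.4
Reactants: 2·(-22.1) + 2·(+0.0) + 10·(+0.0) = -44.2
ΔH_rxn = (-1426.4) − (-44.2) = -1382.2 kcal/mol

ΔH_rxn = -1382.2 kcal/mol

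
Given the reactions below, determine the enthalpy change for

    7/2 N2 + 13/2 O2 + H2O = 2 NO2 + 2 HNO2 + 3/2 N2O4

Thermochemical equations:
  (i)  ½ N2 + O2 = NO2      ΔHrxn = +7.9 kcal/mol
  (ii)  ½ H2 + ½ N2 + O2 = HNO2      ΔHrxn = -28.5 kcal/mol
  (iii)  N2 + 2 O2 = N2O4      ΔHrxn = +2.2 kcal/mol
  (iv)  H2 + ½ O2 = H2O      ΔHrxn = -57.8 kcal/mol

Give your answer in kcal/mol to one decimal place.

ΔHrxn = 19.9 kcal/mol

(i) × 2: (2)·(+7.9) = +15.8 kcal/mol
(ii) × 2: (2)·(-28.5) = -57.0 kcal/mol
(iii) × 3/2: (3/2)·(+2.2) = +3.3 kcal/mol
(iv) reversed: +57.8 kcal/mol
Summing the manipulated equations, ΔHrxn = (+15.8) + (-57.0) + (+3.3) + (+57.8) = 19.9 kcal/mol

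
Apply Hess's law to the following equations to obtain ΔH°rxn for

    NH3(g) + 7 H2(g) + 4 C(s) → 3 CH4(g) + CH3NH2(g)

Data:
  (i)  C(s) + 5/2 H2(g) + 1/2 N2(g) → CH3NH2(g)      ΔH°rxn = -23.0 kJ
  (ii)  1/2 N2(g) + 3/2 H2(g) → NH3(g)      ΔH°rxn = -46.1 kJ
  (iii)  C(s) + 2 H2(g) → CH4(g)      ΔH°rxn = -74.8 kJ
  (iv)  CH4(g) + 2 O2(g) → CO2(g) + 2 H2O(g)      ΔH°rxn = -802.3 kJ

ΔH°rxn = -201.3 kJ

(i) as written: -23.0 kJ
(ii) reversed: +46.1 kJ
(iii) × 3: (3)·(-74.8) = -224.4 kJ
(iv): not needed.
ΔH°rxn = (-23.0) + (+46.1) + (-224.4) = -201.3 kJ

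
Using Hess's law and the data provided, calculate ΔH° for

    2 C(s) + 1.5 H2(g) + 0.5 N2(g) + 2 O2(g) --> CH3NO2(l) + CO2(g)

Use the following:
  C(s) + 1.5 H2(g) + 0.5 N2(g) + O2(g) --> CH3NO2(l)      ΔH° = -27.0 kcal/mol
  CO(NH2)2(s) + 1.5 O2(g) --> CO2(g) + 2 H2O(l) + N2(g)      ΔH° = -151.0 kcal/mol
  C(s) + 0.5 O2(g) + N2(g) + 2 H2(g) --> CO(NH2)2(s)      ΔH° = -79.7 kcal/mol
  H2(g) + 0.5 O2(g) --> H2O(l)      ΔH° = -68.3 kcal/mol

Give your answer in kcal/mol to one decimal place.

equation 1 as written (CH3NO2(l) already on the product side): -27.0 kcal/mol
equation 2 as written (CO2(g) already on the product side): -151.0 kcal/mol
equation 3 as written: -79.7 kcal/mol
equation 4 reversed and × 2: (-2)·(-68.3) = +136.6 kcal/mol
By Hess's law, ΔH° = (-27.0) + (-151.0) + (-79.7) + (+136.6) = -121.1 kcal/mol

ΔH° = -121.1 kcal/mol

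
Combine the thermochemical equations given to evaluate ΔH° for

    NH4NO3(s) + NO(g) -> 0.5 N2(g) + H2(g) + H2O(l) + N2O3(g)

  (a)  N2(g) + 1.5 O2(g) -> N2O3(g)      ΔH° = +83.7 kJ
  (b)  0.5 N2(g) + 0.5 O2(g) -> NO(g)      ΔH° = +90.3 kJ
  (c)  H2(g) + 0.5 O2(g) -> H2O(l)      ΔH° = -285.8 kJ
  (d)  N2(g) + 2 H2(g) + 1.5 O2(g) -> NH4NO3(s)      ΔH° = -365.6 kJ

(a) as written: +83.7 kJ
(b) reversed: -90.3 kJ
(c) as written: -285.8 kJ
(d) reversed: +365.6 kJ
ΔH° = (+83.7) + (-90.3) + (-285.8) + (+365.6) = 73.2 kJ

ΔH° = 73.2 kJ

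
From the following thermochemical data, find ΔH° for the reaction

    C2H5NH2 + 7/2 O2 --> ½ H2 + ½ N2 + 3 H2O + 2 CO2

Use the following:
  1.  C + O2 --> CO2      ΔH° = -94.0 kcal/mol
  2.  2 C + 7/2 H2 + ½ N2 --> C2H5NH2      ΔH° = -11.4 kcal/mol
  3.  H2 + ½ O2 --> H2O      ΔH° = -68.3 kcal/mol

ΔH° = -381.5 kcal/mol

eq. 1 × 2 (×2 to match 2 CO2 in the target): (2)·(-94.0) = -188.0 kcal/mol
eq. 2 reversed (C2H5NH2 must end up as a reactant): +11.4 kcal/mol
eq. 3 × 3 (scale by 3 for the 3 H2O): (3)·(-68.3) = -204.9 kcal/mol
Summing the manipulated equations, ΔH° = (2)·(-94.0) + (-1)·(-11.4) + (3)·(-68.3) = -381.5 kcal/mol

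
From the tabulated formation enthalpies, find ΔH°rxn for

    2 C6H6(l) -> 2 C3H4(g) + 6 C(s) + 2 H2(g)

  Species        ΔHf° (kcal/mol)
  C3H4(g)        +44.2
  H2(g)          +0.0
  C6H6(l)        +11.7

ΔH°rxn = 65.0 kcal/mol

Products: 2·(+44.2) + 6·(+0.0) + 2·(+0.0) = +88.4
Reactants: 2·(+11.7) = +23.4
ΔH°rxn = (+88.4) − (+23.4) = 65.0 kcal/mol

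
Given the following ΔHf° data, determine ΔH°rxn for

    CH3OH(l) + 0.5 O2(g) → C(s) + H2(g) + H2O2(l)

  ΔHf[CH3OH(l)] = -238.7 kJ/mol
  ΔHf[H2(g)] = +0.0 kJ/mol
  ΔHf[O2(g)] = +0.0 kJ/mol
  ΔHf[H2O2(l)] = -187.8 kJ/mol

ΔH°rxn = 50.9 kJ/mol

ΔH°rxn = Σ nΔHf°(products) − Σ nΔHf°(reactants).
Products: 1·(+0.0) + 1·(+0.0) + 1·(-187.8) = -187.8
Reactants: 1·(-238.7) + 1/2·(+0.0) = -238.7
ΔH°rxn = (-187.8) − (-238.7) = 50.9 kJ/mol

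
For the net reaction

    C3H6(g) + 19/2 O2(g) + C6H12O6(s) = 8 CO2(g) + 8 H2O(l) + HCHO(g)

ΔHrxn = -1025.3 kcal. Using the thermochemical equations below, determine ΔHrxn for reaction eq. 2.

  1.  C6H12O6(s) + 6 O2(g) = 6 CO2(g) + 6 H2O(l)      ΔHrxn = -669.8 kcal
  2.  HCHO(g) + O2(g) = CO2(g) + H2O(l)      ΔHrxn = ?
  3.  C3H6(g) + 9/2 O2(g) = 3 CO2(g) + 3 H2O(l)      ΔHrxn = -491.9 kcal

ΔHrxn = -136.4 kcal

eq. 1 as written (C6H12O6(s) already on the reactant side): -669.8 kcal
eq. 2 reversed (reverse to put HCHO(g) on the product side): contributes −x
eq. 3 as written (C3H6(g) already on the reactant side): -491.9 kcal
-1025.3 = (-669.8) + (-491.9) − x
x = (-1025.3 − (-1161.7)) / (-1) = -136.4 kcal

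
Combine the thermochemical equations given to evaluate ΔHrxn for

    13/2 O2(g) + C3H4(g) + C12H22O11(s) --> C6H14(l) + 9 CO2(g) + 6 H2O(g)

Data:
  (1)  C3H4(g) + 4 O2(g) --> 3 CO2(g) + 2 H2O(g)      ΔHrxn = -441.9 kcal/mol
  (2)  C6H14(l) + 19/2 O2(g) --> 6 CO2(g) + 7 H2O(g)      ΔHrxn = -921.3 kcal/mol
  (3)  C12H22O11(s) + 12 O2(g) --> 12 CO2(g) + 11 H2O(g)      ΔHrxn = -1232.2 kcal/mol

ΔHrxn = -752.8 kcal/mol

(1) as written: -441.9 kcal/mol
(2) reversed: +921.3 kcal/mol
(3) as written: -1232.2 kcal/mol
By Hess's law, ΔHrxn = (1)·(-441.9) + (-1)·(-921.3) + (1)·(-1232.2) = -752.8 kcal/mol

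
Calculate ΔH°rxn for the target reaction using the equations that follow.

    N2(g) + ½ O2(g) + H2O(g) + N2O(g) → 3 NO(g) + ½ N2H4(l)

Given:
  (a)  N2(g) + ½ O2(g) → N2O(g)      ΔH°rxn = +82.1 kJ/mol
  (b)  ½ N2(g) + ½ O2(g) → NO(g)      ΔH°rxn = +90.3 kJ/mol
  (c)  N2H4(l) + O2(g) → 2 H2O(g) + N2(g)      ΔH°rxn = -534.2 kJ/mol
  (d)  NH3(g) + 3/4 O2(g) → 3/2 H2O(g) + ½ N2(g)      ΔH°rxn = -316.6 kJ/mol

ΔH°rxn = 455.9 kJ/mol

(a) reversed: -82.1 kJ/mol
(b) × 3: (3)·(+90.3) = +270.9 kJ/mol
(c) reversed and × 1/2: (-1/2)·(-534.2) = +267.1 kJ/mol
(d): not needed.
Summing the manipulated equations, ΔH°rxn = (-82.1) + (+270.9) + (+267.1) = 455.9 kJ/mol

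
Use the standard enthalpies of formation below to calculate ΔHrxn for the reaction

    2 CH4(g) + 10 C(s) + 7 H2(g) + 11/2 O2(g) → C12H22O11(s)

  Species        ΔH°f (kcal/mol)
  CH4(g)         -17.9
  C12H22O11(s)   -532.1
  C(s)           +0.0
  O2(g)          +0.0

ΔHrxn = -496.3 kcal/mol

Products: 1·(-532.1) = -532.1
Reactants: 2·(-17.9) + 10·(+0.0) + 7·(+0.0) + 11/2·(+0.0) = -35.8
ΔHrxn = (-532.1) − (-35.8) = -496.3 kcal/mol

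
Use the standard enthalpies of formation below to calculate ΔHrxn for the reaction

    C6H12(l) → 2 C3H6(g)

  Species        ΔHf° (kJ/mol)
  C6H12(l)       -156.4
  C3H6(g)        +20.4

ΔHrxn = 197.2 kJ/mol

ΔH°rxn = Σ nΔHf°(products) − Σ nΔHf°(reactants).
Products: 2·(+20.4) = +40.8
Reactants: 1·(-156.4) = -156.4
ΔHrxn = (+40.8) − (-156.4) = 197.2 kJ/mol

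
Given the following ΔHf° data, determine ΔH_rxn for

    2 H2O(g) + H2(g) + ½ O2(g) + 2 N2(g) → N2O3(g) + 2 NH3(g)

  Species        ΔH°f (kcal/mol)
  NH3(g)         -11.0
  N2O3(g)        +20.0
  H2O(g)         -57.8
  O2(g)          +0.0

Products: 1·(+20.0) + 2·(-11.0) = -2.0
Reactants: 2·(-57.8) + 1·(+0.0) + 1/2·(+0.0) + 2·(+0.0) = -115.6
ΔH_rxn = (-2.0) − (-115.6) = 113.6 kcal/mol

ΔH_rxn = 113.6 kcal/mol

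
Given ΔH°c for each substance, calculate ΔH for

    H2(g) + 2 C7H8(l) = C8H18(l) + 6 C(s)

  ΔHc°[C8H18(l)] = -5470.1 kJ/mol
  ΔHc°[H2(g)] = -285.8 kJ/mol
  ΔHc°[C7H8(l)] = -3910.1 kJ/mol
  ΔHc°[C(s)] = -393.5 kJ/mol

ΔH = -274.9 kJ/mol

With combustion enthalpies, reactants minus products:
= [1·(-285.8) + 2·(-3910.1)] − [1·(-5470.1) + 6·(-393.5)]
= -274.9 kJ/mol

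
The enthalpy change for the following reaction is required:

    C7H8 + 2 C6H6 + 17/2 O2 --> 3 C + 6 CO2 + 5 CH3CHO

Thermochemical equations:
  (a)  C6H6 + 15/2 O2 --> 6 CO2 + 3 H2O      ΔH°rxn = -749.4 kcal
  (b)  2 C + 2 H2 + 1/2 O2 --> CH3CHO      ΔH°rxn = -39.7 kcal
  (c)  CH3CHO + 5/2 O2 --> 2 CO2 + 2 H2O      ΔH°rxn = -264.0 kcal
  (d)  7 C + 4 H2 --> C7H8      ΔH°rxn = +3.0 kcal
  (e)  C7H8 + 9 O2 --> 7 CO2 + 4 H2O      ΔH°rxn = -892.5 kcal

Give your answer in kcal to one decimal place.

ΔH°rxn = -789.2 kcal

(a) × 2: (2)·(-749.4) = -1498.8 kcal
(b) × 2: (2)·(-39.7) = -79.4 kcal
(c) reversed and × 3: (-3)·(-264.0) = +792.0 kcal
(d) reversed: -3.0 kcal
(e): not needed.
ΔH°rxn = (-1498.8) + (-79.4) + (+792.0) + (-3.0) = -789.2 kcal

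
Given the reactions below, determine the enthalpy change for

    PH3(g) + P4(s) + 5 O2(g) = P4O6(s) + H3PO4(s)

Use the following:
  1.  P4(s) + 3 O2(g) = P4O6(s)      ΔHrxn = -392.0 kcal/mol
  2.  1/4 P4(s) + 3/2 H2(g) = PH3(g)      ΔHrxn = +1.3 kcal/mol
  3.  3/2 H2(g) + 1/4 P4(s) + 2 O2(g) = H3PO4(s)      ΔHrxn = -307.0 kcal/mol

eq. 1 as written: -392.0 kcal/mol
eq. 2 reversed: -1.3 kcal/mol
eq. 3 as written: -307.0 kcal/mol
Summing the manipulated equations, ΔHrxn = (1)·(-392.0) + (-1)·(+1.3) + (1)·(-307.0) = -700.3 kcal/mol

ΔHrxn = -700.3 kcal/mol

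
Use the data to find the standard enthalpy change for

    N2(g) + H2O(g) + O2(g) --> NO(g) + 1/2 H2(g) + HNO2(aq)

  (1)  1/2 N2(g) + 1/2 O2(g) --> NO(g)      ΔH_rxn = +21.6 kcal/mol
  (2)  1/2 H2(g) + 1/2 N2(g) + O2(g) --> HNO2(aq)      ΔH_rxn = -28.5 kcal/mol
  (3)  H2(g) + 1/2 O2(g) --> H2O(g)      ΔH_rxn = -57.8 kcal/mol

(1) as written (NO(g) already on the product side): +21.6 kcal/mol
(2) as written (HNO2(aq) already on the product side): -28.5 kcal/mol
(3) reversed (H2O(g) must end up as a reactant): +57.8 kcal/mol
Since enthalpy is a state function, ΔH_rxn = (1)·(+21.6) + (1)·(-28.5) + (-1)·(-57.8) = 50.9 kcal/mol

ΔH_rxn = 50.9 kcal/mol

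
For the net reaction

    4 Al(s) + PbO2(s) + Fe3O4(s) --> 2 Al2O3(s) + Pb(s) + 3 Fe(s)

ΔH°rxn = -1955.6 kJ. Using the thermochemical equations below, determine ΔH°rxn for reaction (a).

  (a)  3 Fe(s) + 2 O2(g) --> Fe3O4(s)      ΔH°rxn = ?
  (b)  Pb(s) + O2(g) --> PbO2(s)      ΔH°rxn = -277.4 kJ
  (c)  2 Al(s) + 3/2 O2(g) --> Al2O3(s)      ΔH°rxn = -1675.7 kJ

(a) reversed (reverse to put Fe3O4(s) on the reactant side): contributes −x
(b) reversed (reverse to put PbO2(s) on the reactant side): +277.4 kJ
(c) × 2 (×2 to match 2 Al2O3(s) in the target): (2)·(-1675.7) = -3351.4 kJ
-1955.6 = (+277.4) + (-3351.4) − x
x = (-1955.6 − (-3074.0)) / (-1) = -1118.4 kJ

ΔH°rxn = -1118.4 kJ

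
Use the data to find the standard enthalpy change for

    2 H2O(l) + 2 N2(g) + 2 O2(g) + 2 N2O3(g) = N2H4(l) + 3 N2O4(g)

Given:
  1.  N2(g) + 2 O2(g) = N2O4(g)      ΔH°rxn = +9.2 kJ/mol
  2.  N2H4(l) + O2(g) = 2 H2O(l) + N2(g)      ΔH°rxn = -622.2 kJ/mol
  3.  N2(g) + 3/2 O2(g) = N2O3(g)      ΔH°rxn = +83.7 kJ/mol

eq. 1 × 3: (3)·(+9.2) = +27.6 kJ/mol
eq. 2 reversed: +622.2 kJ/mol
eq. 3 reversed and × 2: (-2)·(+83.7) = -167.4 kJ/mol
Combining the equations, ΔH°rxn = (3)·(+9.2) + (-1)·(-622.2) + (-2)·(+83.7) = 482.4 kJ/mol

ΔH°rxn = 482.4 kJ/mol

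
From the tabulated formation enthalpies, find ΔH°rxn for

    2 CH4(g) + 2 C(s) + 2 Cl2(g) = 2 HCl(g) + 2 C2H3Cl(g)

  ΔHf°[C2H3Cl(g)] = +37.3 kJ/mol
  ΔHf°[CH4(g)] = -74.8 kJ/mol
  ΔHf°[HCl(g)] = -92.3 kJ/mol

ΔH°rxn = 39.6 kJ/mol

Products: 2·(-92.3) + 2·(+37.3) = -110.0
Reactants: 2·(-74.8) + 2·(+0.0) + 2·(+0.0) = -149.6
ΔH°rxn = (-110.0) − (-149.6) = 39.6 kJ/mol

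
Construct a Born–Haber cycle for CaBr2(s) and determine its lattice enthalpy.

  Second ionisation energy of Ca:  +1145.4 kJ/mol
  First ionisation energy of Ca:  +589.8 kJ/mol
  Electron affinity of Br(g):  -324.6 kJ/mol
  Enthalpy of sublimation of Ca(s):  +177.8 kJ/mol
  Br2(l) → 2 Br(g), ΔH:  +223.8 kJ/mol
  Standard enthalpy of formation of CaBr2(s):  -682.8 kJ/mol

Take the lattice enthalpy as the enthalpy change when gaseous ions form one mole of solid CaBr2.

ΔHf° = 1·ΔHsub + 1·(ΣIE) + 1·D(Br2) + 2·EA + U
-682.8 = 1·(+177.8) + 1·(+1735.2) + 1·(+223.8) + 2·(-324.6) + U
U = -682.8 − (+1487.6) = -2170.4 kJ/mol

U = -2170.4 kJ/mol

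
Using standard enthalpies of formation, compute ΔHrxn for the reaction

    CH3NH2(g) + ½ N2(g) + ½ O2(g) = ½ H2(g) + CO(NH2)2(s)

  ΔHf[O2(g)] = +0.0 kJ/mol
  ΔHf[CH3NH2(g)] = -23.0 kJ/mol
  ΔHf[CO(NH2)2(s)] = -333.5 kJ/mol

ΔH°rxn = Σ nΔHf°(products) − Σ nΔHf°(reactants).
Products: 1/2·(+0.0) + 1·(-333.5) = -333.5
Reactants: 1·(-23.0) + 1/2·(+0.0) + 1/2·(+0.0) = -23.0
ΔHrxn = (-333.5) − (-23.0) = -310.5 kJ/mol

ΔHrxn = -310.5 kJ/mol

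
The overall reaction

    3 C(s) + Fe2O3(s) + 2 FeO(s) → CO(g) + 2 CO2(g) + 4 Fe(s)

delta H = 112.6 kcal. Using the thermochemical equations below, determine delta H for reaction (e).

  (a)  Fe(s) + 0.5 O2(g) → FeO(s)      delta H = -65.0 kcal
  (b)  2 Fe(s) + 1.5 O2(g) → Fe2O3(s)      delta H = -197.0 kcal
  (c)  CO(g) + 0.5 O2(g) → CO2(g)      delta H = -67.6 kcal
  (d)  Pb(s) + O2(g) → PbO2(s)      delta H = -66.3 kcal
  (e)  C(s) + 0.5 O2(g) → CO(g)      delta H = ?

(a) reversed and × 2 (reverse to put FeO(s) on the reactant side; scale by 2 for the 2 FeO(s)): (-2)·(-65.0) = +130.0 kcal
(b) reversed (reverse to put Fe2O3(s) on the reactant side): +197.0 kcal
(c) × 2 (×2 to match 2 CO2(g) in the target): (2)·(-67.6) = -135.2 kcal
(d): not needed (Pb(s) appears nowhere else).
(e) × 3 (×3 to match 3 C(s) in the target): contributes 3·x
+112.6 = (+130.0) + (+197.0) + (-135.2) + 3·x
x = (+112.6 − (+191.8)) / (3) = -26.4 kcal

delta H = -26.4 kcal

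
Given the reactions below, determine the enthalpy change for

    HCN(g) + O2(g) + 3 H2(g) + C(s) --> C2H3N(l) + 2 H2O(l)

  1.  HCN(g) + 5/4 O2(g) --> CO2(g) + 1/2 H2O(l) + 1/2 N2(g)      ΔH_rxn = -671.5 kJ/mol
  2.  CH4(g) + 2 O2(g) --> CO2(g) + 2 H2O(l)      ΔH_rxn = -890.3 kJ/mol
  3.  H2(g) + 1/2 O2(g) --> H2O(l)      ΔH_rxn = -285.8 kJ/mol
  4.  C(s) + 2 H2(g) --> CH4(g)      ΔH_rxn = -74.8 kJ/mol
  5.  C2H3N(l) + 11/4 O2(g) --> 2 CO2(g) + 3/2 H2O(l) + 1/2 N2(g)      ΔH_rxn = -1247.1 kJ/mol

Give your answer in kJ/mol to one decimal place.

eq. 1 as written (HCN(g) already on the reactant side): -671.5 kJ/mol
eq. 2 as written: -890.3 kJ/mol
eq. 3 as written: -285.8 kJ/mol
eq. 4 as written (C(s) already on the reactant side): -74.8 kJ/mol
eq. 5 reversed (C2H3N(l) must end up as a product): +1247.1 kJ/mol
ΔH_rxn = (1)·(-671.5) + (1)·(-890.3) + (1)·(-285.8) + (1)·(-74.8) + (-1)·(-1247.1) = -675.3 kJ/mol

ΔH_rxn = -675.3 kJ/mol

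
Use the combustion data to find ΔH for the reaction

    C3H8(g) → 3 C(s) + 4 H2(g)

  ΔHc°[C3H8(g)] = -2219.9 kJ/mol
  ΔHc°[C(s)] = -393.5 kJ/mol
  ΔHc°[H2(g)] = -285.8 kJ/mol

With combustion enthalpies, reactants minus products:
= [1·(-2219.9)] − [3·(-393.5) + 4·(-285.8)]
= 103.8 kJ/mol

ΔH = 103.8 kJ/mol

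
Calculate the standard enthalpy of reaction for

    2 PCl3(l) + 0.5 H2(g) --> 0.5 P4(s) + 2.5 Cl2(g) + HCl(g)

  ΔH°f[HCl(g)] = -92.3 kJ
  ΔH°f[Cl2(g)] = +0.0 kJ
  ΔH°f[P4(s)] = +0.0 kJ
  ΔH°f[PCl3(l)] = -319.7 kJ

ΔH° = 547.1 kJ

Products: 1/2·(+0.0) + 5/2·(+0.0) + 1·(-92.3) = -92.3
Reactants: 2·(-319.7) + 1/2·(+0.0) = -639.4
ΔH° = (-92.3) − (-639.4) = 547.1 kJ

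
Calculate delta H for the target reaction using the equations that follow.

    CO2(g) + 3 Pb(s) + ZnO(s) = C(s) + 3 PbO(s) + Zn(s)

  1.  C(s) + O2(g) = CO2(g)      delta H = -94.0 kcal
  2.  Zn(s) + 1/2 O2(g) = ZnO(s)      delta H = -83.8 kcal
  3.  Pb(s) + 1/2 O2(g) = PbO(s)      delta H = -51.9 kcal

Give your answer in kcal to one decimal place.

delta H = 22.1 kcal

eq. 1 reversed (reverse to put CO2(g) on the reactant side): +94.0 kcal
eq. 2 reversed (reverse to put ZnO(s) on the reactant side): +83.8 kcal
eq. 3 × 3 (scale by 3 for the 3 PbO(s)): (3)·(-51.9) = -155.7 kcal
Since enthalpy is a state function, delta H = (-1)·(-94.0) + (-1)·(-83.8) + (3)·(-51.9) = 22.1 kcal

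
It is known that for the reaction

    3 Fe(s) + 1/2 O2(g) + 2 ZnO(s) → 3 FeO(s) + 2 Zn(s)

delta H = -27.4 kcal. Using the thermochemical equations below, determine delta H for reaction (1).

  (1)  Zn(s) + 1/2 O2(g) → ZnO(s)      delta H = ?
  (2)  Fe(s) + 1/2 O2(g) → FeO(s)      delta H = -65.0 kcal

delta H = -83.8 kcal

(1) reversed and × 2: contributes −2·x
(2) × 3: (3)·(-65.0) = -195.0 kcal
-27.4 = (-195.0) − 2·x
x = (-27.4 − (-195.0)) / (-2) = -83.8 kcal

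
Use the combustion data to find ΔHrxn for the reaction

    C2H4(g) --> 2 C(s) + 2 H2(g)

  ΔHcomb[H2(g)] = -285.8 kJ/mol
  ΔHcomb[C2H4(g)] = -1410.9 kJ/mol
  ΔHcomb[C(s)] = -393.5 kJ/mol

ΔHrxn = -52.3 kJ/mol

Using ΔH = Σ nΔHc°(reactants) − Σ nΔHc°(products):
= [1·(-1410.9)] − [2·(-393.5) + 2·(-285.8)]
= -52.3 kJ/mol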